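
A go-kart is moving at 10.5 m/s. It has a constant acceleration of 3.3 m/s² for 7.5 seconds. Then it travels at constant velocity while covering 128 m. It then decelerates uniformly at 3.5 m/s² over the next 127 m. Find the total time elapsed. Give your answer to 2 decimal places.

Phase 1 (accelerating): v₀ = 10.5 m/s, a = 3.3 m/s².
v = v₀ + at = 10.5 + (3.3)(7.5) = 35.2 m/s
Δx = v₀t + ½at² = 10.5·7.5 + 0.5·3.3·7.5² = 172 m

Phase 2 (constant speed): v₀ = 35.2 m/s, a = 0 m/s².
Constant speed: t = d/v = 128/35.2 = 3.63 s

Phase 3 (decelerating): v₀ = 35.2 m/s, a = -3.5 m/s².
v² = v₀² + 2aΔx = 35.2² + 2·-3.5·127 = 354 → v = 18.8 m/s
t = (v − v₀)/a = (18.8 − 35.2)/-3.5 = 4.70 s
Total time = 7.50 + 3.63 + 4.70 = 15.8 s

15.83 s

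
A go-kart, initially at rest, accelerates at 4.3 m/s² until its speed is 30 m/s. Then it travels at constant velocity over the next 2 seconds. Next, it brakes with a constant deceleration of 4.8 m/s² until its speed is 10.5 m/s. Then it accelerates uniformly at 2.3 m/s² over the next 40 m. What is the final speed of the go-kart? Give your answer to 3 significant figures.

Phase 1 (accelerating): v₀ = 0 m/s, a = 4.3 m/s².
v = v₀ + at → t = (30 − 0) / 4.3 = 6.98 s
v² = v₀² + 2aΔx → Δx = (30² − 0²)/(2·4.3) = 105 m

Phase 2 (constant speed): v₀ = 30.0 m/s, a = 0 m/s².
v = v₀ + at = 30.0 + (0)(2) = 30.0 m/s
Δx = v₀t + ½at² = 30.0·2 + 0.5·0·2² = 60.0 m

Phase 3 (decelerating): v₀ = 30.0 m/s, a = -4.8 m/s².
v = v₀ + at → t = (10.5 − 30.0) / -4.8 = 4.06 s
v² = v₀² + 2aΔx → Δx = (10.5² − 30.0²)/(2·-4.8) = 82.3 m

Phase 4 (accelerating): v₀ = 10.5 m/s, a = 2.3 m/s².
v² = v₀² + 2aΔx = 10.5² + 2·2.3·40 = 294 → v = 17.2 m/s
t = (v − v₀)/a = (17.2 − 10.5)/2.3 = 2.89 s
Final speed = 17.2 m/s

17.2 m/s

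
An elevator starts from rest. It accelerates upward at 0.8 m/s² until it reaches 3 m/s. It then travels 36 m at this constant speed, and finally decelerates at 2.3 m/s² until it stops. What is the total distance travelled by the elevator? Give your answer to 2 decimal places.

43.58 m

Phase 1 (accelerating): v₀ = 0 m/s, a = 0.8 m/s².
v = v₀ + at → t = (3 − 0) / 0.8 = 3.75 s
v² = v₀² + 2aΔx → Δx = (3² − 0²)/(2·0.8) = 5.62 m

Phase 2 (constant speed): v₀ = 3.00 m/s, a = 0 m/s².
Constant speed: t = d/v = 36/3.00 = 12.0 s

Phase 3 (decelerating): v₀ = 3.00 m/s, a = -2.3 m/s².
v = v₀ + at → t = (0 − 3.00) / -2.3 = 1.30 s
v² = v₀² + 2aΔx → Δx = (0² − 3.00²)/(2·-2.3) = 1.96 m
Total distance = 5.62 + 36.0 + 1.96 = 43.6 m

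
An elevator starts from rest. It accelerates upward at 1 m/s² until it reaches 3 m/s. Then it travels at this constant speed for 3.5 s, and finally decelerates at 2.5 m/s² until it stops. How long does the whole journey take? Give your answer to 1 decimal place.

Phase 1 (accelerating): v₀ = 0 m/s, a = 1 m/s².
v = v₀ + at → t = (3 − 0) / 1 = 3.00 s
v² = v₀² + 2aΔx → Δx = (3² − 0²)/(2·1) = 4.50 m

Phase 2 (constant speed): v₀ = 3.00 m/s, a = 0 m/s².
v = v₀ + at = 3.00 + (0)(3.5) = 3.00 m/s
Δx = v₀t + ½at² = 3.00·3.5 + 0.5·0·3.5² = 10.5 m

Phase 3 (decelerating): v₀ = 3.00 m/s, a = -2.5 m/s².
v = v₀ + at → t = (0 − 3.00) / -2.5 = 1.20 s
v² = v₀² + 2aΔx → Δx = (0² − 3.00²)/(2·-2.5) = 1.80 m
Total time = 3.00 + 3.50 + 1.20 = 7.70 s

7.7 s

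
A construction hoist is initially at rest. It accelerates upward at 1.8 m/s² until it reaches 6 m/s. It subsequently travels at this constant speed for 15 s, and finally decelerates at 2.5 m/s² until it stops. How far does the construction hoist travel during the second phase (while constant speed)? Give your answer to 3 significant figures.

90.0 m

Phase 1 (accelerating): v₀ = 0 m/s, a = 1.8 m/s².
v = v₀ + at → t = (6 − 0) / 1.8 = 3.33 s
v² = v₀² + 2aΔx → Δx = (6² − 0²)/(2·1.8) = 10.0 m

Phase 2 (constant speed): v₀ = 6.00 m/s, a = 0 m/s².
v = v₀ + at = 6.00 + (0)(15) = 6.00 m/s
Δx = v₀t + ½at² = 6.00·15 + 0.5·0·15² = 90.0 m
Distance in phase 2 = 90.0 m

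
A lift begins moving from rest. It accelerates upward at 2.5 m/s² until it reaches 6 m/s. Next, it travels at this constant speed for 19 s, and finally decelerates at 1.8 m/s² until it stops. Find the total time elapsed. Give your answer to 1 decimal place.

Phase 1 (accelerating): v₀ = 0 m/s, a = 2.5 m/s².
v = v₀ + at → t = (6 − 0) / 2.5 = 2.40 s
v² = v₀² + 2aΔx → Δx = (6² − 0²)/(2·2.5) = 7.20 m

Phase 2 (constant speed): v₀ = 6.00 m/s, a = 0 m/s².
v = v₀ + at = 6.00 + (0)(19) = 6.00 m/s
Δx = v₀t + ½at² = 6.00·19 + 0.5·0·19² = 114 m

Phase 3 (decelerating): v₀ = 6.00 m/s, a = -1.8 m/s².
v = v₀ + at → t = (0 − 6.00) / -1.8 = 3.33 s
v² = v₀² + 2aΔx → Δx = (0² − 6.00²)/(2·-1.8) = 10.0 m
Total time = 2.40 + 19.0 + 3.33 = 24.7 s

24.7 s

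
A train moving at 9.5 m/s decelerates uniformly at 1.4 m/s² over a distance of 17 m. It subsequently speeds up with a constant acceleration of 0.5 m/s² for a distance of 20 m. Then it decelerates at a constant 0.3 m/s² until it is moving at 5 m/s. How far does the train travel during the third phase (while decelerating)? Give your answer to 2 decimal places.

62.75 m

Phase 1 (decelerating): v₀ = 9.50 m/s, a = -1.4 m/s².
v² = v₀² + 2aΔx = 9.50² + 2·-1.4·17 = 42.7 → v = 6.53 m/s
t = (v − v₀)/a = (6.53 − 9.50)/-1.4 = 2.12 s

Phase 2 (accelerating): v₀ = 6.53 m/s, a = 0.5 m/s².
v² = v₀² + 2aΔx = 6.53² + 2·0.5·20 = 62.7 → v = 7.92 m/s
t = (v − v₀)/a = (7.92 − 6.53)/0.5 = 2.77 s

Phase 3 (decelerating): v₀ = 7.92 m/s, a = -0.3 m/s².
v = v₀ + at → t = (5 − 7.92) / -0.3 = 9.72 s
v² = v₀² + 2aΔx → Δx = (5² − 7.92²)/(2·-0.3) = 62.8 m
Distance in phase 3 = 62.8 m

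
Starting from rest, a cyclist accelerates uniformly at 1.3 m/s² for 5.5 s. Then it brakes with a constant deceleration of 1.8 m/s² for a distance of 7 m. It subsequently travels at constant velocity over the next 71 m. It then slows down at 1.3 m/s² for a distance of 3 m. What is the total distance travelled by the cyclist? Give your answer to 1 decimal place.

100.7 m

Phase 1 (accelerating): v₀ = 0 m/s, a = 1.3 m/s².
v = v₀ + at = 0 + (1.3)(5.5) = 7.15 m/s
Δx = v₀t + ½at² = 0·5.5 + 0.5·1.3·5.5² = 19.7 m

Phase 2 (decelerating): v₀ = 7.15 m/s, a = -1.8 m/s².
v² = v₀² + 2aΔx = 7.15² + 2·-1.8·7 = 25.9 → v = 5.09 m/s
t = (v − v₀)/a = (5.09 − 7.15)/-1.8 = 1.14 s

Phase 3 (constant speed): v₀ = 5.09 m/s, a = 0 m/s².
Constant speed: t = d/v = 71/5.09 = 13.9 s

Phase 4 (decelerating): v₀ = 5.09 m/s, a = -1.3 m/s².
v² = v₀² + 2aΔx = 5.09² + 2·-1.3·3 = 18.1 → v = 4.26 m/s
t = (v − v₀)/a = (4.26 − 5.09)/-1.3 = 0.642 s
Total distance = 19.7 + 7.00 + 71.0 + 3.00 = 101 m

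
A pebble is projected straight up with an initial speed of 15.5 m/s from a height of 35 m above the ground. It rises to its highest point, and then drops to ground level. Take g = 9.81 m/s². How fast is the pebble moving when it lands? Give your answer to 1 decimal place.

Phase 1 (rising): v₀ = 15.5 m/s, a = -9.81 m/s².
v = v₀ + at → t = (0 − 15.5) / -9.81 = 1.58 s
v² = v₀² + 2aΔx → Δx = (0² − 15.5²)/(2·-9.81) = 12.2 m

Phase 2 (falling): v₀ = 0 m/s, a = -9.81 m/s².
Falls 47.2 m from rest: t = √(2·47.2/9.81) = 3.10 s; v = g·t = 30.4 m/s.
Final speed = 30.4 m/s

30.4 m/s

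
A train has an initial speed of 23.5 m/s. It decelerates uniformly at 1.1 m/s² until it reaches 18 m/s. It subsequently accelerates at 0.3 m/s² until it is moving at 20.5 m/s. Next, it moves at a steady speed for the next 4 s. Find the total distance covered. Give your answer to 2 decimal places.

Phase 1 (decelerating): v₀ = 23.5 m/s, a = -1.1 m/s².
v = v₀ + at → t = (18 − 23.5) / -1.1 = 5.00 s
v² = v₀² + 2aΔx → Δx = (18² − 23.5²)/(2·-1.1) = 104 m

Phase 2 (accelerating): v₀ = 18.0 m/s, a = 0.3 m/s².
v = v₀ + at → t = (20.5 − 18.0) / 0.3 = 8.33 s
v² = v₀² + 2aΔx → Δx = (20.5² − 18.0²)/(2·0.3) = 160 m

Phase 3 (constant speed): v₀ = 20.5 m/s, a = 0 m/s².
v = v₀ + at = 20.5 + (0)(4) = 20.5 m/s
Δx = v₀t + ½at² = 20.5·4 + 0.5·0·4² = 82.0 m
Total distance = 104 + 160 + 82.0 = 346 m

346.17 m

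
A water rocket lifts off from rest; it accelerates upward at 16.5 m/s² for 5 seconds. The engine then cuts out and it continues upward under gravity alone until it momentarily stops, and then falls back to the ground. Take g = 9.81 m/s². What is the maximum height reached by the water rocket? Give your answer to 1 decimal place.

Phase 1 (powered ascent): v₀ = 0 m/s, a = 16.5 m/s².
v = v₀ + at = 0 + (16.5)(5) = 82.5 m/s
Δx = v₀t + ½at² = 0·5 + 0.5·16.5·5² = 206 m

Phase 2 (coasting upward): v₀ = 82.5 m/s, a = -9.81 m/s².
v = v₀ + at → t = (0 − 82.5) / -9.81 = 8.41 s
v² = v₀² + 2aΔx → Δx = (0² − 82.5²)/(2·-9.81) = 347 m
Maximum height = 206 + 347 = 553 m

553.2 m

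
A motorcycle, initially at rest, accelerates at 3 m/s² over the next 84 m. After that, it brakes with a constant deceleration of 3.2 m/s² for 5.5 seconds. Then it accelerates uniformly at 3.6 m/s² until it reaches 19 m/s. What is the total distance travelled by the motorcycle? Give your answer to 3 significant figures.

206 m

Phase 1 (accelerating): v₀ = 0 m/s, a = 3 m/s².
v² = v₀² + 2aΔx = 0² + 2·3·84 = 504 → v = 22.4 m/s
t = (v − v₀)/a = (22.4 − 0)/3 = 7.48 s

Phase 2 (decelerating): v₀ = 22.4 m/s, a = -3.2 m/s².
v = v₀ + at = 22.4 + (-3.2)(5.5) = 4.85 m/s
Δx = v₀t + ½at² = 22.4·5.5 + 0.5·-3.2·5.5² = 75.1 m

Phase 3 (accelerating): v₀ = 4.85 m/s, a = 3.6 m/s².
v = v₀ + at → t = (19 − 4.85) / 3.6 = 3.93 s
v² = v₀² + 2aΔx → Δx = (19² − 4.85²)/(2·3.6) = 46.9 m
Total distance = 84.0 + 75.1 + 46.9 = 206 m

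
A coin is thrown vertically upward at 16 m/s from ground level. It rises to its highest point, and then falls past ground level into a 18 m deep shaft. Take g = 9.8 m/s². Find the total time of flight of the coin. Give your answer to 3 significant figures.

4.15 s

Phase 1 (rising): v₀ = 16.0 m/s, a = -9.8 m/s².
v = v₀ + at → t = (0 − 16.0) / -9.8 = 1.63 s
v² = v₀² + 2aΔx → Δx = (0² − 16.0²)/(2·-9.8) = 13.1 m

Phase 2 (falling): v₀ = 0 m/s, a = -9.8 m/s².
Falls 31.1 m from rest: t = √(2·31.1/9.8) = 2.52 s; v = g·t = 24.7 m/s.
Total time = 1.63 + 2.52 = 4.15 s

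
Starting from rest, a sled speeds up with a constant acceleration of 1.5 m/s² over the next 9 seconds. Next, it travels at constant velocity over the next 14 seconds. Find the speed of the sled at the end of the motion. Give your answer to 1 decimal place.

13.5 m/s

Phase 1 (accelerating): v₀ = 0 m/s, a = 1.5 m/s².
v = v₀ + at = 0 + (1.5)(9) = 13.5 m/s
Δx = v₀t + ½at² = 0·9 + 0.5·1.5·9² = 60.8 m

Phase 2 (constant speed): v₀ = 13.5 m/s, a = 0 m/s².
v = v₀ + at = 13.5 + (0)(14) = 13.5 m/s
Δx = v₀t + ½at² = 13.5·14 + 0.5·0·14² = 189 m
Final speed = 13.5 m/s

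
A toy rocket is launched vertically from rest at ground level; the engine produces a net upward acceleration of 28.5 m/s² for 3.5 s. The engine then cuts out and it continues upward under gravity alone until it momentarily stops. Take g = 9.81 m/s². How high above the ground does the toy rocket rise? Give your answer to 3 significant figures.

Phase 1 (powered ascent): v₀ = 0 m/s, a = 28.5 m/s².
v = v₀ + at = 0 + (28.5)(3.5) = 99.8 m/s
Δx = v₀t + ½at² = 0·3.5 + 0.5·28.5·3.5² = 175 m

Phase 2 (coasting upward): v₀ = 99.8 m/s, a = -9.81 m/s².
v = v₀ + at → t = (0 − 99.8) / -9.81 = 10.2 s
v² = v₀² + 2aΔx → Δx = (0² − 99.8²)/(2·-9.81) = 507 m
Maximum height = 175 + 507 = 682 m

682 m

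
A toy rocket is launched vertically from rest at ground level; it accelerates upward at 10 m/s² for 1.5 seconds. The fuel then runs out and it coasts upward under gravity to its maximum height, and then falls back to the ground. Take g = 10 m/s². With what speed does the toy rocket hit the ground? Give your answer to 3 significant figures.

Phase 1 (powered ascent): v₀ = 0 m/s, a = 10 m/s².
v = v₀ + at = 0 + (10)(1.5) = 15.0 m/s
Δx = v₀t + ½at² = 0·1.5 + 0.5·10·1.5² = 11.2 m

Phase 2 (coasting upward): v₀ = 15.0 m/s, a = -10 m/s².
v = v₀ + at → t = (0 − 15.0) / -10 = 1.50 s
v² = v₀² + 2aΔx → Δx = (0² − 15.0²)/(2·-10) = 11.2 m

Phase 3 (free fall): v₀ = 0 m/s, a = -10 m/s².
Falls 22.5 m from rest: t = √(2·22.5/10) = 2.12 s; v = g·t = 21.2 m/s.
Impact speed = 21.2 m/s

21.2 m/s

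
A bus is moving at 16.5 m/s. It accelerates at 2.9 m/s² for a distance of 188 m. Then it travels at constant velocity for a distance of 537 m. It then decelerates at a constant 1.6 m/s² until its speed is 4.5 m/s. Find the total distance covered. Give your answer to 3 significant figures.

1140 m

Phase 1 (accelerating): v₀ = 16.5 m/s, a = 2.9 m/s².
v² = v₀² + 2aΔx = 16.5² + 2·2.9·188 = 1360 → v = 36.9 m/s
t = (v − v₀)/a = (36.9 − 16.5)/2.9 = 7.04 s

Phase 2 (constant speed): v₀ = 36.9 m/s, a = 0 m/s².
Constant speed: t = d/v = 537/36.9 = 14.5 s

Phase 3 (decelerating): v₀ = 36.9 m/s, a = -1.6 m/s².
v = v₀ + at → t = (4.5 − 36.9) / -1.6 = 20.3 s
v² = v₀² + 2aΔx → Δx = (4.5² − 36.9²)/(2·-1.6) = 419 m
Total distance = 188 + 537 + 419 = 1140 m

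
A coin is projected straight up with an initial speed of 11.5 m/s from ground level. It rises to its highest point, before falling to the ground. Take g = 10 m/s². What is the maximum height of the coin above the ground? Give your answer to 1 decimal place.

Phase 1 (rising): v₀ = 11.5 m/s, a = -10 m/s².
v = v₀ + at → t = (0 − 11.5) / -10 = 1.15 s
v² = v₀² + 2aΔx → Δx = (0² − 11.5²)/(2·-10) = 6.61 m
Maximum height = 6.61 m

6.6 m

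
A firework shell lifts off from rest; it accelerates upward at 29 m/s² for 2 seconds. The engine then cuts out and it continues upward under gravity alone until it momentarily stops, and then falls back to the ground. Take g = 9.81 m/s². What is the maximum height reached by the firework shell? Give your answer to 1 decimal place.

229.5 m

Phase 1 (powered ascent): v₀ = 0 m/s, a = 29 m/s².
v = v₀ + at = 0 + (29)(2) = 58.0 m/s
Δx = v₀t + ½at² = 0·2 + 0.5·29·2² = 58.0 m

Phase 2 (coasting upward): v₀ = 58.0 m/s, a = -9.81 m/s².
v = v₀ + at → t = (0 − 58.0) / -9.81 = 5.91 s
v² = v₀² + 2aΔx → Δx = (0² − 58.0²)/(2·-9.81) = 171 m
Maximum height = 58.0 + 171 = 229 m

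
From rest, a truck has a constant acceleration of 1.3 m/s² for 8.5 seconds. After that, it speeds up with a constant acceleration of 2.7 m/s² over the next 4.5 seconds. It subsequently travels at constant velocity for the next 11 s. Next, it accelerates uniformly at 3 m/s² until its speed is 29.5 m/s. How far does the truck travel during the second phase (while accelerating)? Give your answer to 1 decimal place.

Phase 1 (accelerating): v₀ = 0 m/s, a = 1.3 m/s².
v = v₀ + at = 0 + (1.3)(8.5) = 11.1 m/s
Δx = v₀t + ½at² = 0·8.5 + 0.5·1.3·8.5² = 47.0 m

Phase 2 (accelerating): v₀ = 11.1 m/s, a = 2.7 m/s².
v = v₀ + at = 11.1 + (2.7)(4.5) = 23.2 m/s
Δx = v₀t + ½at² = 11.1·4.5 + 0.5·2.7·4.5² = 77.1 m
Distance in phase 2 = 77.1 m

77.1 m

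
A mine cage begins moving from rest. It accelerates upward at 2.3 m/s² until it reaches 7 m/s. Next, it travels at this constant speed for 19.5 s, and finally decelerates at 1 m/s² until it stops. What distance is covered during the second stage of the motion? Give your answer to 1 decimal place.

Phase 1 (accelerating): v₀ = 0 m/s, a = 2.3 m/s².
v = v₀ + at → t = (7 − 0) / 2.3 = 3.04 s
v² = v₀² + 2aΔx → Δx = (7² − 0²)/(2·2.3) = 10.7 m

Phase 2 (constant speed): v₀ = 7.00 m/s, a = 0 m/s².
v = v₀ + at = 7.00 + (0)(19.5) = 7.00 m/s
Δx = v₀t + ½at² = 7.00·19.5 + 0.5·0·19.5² = 136 m
Distance in phase 2 = 136 m

136.5 m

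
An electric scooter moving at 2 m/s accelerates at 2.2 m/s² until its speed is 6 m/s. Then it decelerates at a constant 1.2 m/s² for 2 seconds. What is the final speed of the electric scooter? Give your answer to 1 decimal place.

3.6 m/s

Phase 1 (accelerating): v₀ = 2.00 m/s, a = 2.2 m/s².
v = v₀ + at → t = (6 − 2.00) / 2.2 = 1.82 s
v² = v₀² + 2aΔx → Δx = (6² − 2.00²)/(2·2.2) = 7.27 m

Phase 2 (decelerating): v₀ = 6.00 m/s, a = -1.2 m/s².
v = v₀ + at = 6.00 + (-1.2)(2) = 3.60 m/s
Δx = v₀t + ½at² = 6.00·2 + 0.5·-1.2·2² = 9.60 m
Final speed = 3.60 m/s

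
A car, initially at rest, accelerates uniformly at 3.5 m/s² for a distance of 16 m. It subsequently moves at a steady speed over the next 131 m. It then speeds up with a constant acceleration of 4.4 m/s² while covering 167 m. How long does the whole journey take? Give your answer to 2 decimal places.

Phase 1 (accelerating): v₀ = 0 m/s, a = 3.5 m/s².
v² = v₀² + 2aΔx = 0² + 2·3.5·16 = 112 → v = 10.6 m/s
t = (v − v₀)/a = (10.6 − 0)/3.5 = 3.02 s

Phase 2 (constant speed): v₀ = 10.6 m/s, a = 0 m/s².
Constant speed: t = d/v = 131/10.6 = 12.4 s

Phase 3 (accelerating): v₀ = 10.6 m/s, a = 4.4 m/s².
v² = v₀² + 2aΔx = 10.6² + 2·4.4·167 = 1580 → v = 39.8 m/s
t = (v − v₀)/a = (39.8 − 10.6)/4.4 = 6.63 s
Total time = 3.02 + 12.4 + 6.63 = 22.0 s

22.04 s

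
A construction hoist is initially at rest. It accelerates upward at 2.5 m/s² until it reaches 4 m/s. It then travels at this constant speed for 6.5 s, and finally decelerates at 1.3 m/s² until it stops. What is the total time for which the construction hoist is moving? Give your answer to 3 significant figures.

Phase 1 (accelerating): v₀ = 0 m/s, a = 2.5 m/s².
v = v₀ + at → t = (4 − 0) / 2.5 = 1.60 s
v² = v₀² + 2aΔx → Δx = (4² − 0²)/(2·2.5) = 3.20 m

Phase 2 (constant speed): v₀ = 4.00 m/s, a = 0 m/s².
v = v₀ + at = 4.00 + (0)(6.5) = 4.00 m/s
Δx = v₀t + ½at² = 4.00·6.5 + 0.5·0·6.5² = 26.0 m

Phase 3 (decelerating): v₀ = 4.00 m/s, a = -1.3 m/s².
v = v₀ + at → t = (0 − 4.00) / -1.3 = 3.08 s
v² = v₀² + 2aΔx → Δx = (0² − 4.00²)/(2·-1.3) = 6.15 m
Total time = 1.60 + 6.50 + 3.08 = 11.2 s

11.2 s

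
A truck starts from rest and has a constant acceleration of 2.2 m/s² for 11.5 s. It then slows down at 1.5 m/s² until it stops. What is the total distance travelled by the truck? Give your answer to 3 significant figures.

Phase 1 (accelerating): v₀ = 0 m/s, a = 2.2 m/s².
v = v₀ + at = 0 + (2.2)(11.5) = 25.3 m/s
Δx = v₀t + ½at² = 0·11.5 + 0.5·2.2·11.5² = 145 m

Phase 2 (decelerating): v₀ = 25.3 m/s, a = -1.5 m/s².
v = v₀ + at → t = (0 − 25.3) / -1.5 = 16.9 s
v² = v₀² + 2aΔx → Δx = (0² − 25.3²)/(2·-1.5) = 213 m
Total distance = 145 + 213 = 359 m

359 m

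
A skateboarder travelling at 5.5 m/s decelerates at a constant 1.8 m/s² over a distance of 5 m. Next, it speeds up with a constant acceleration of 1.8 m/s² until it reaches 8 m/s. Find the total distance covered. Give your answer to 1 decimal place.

Phase 1 (decelerating): v₀ = 5.50 m/s, a = -1.8 m/s².
v² = v₀² + 2aΔx = 5.50² + 2·-1.8·5 = 12.2 → v = 3.50 m/s
t = (v − v₀)/a = (3.50 − 5.50)/-1.8 = 1.11 s

Phase 2 (accelerating): v₀ = 3.50 m/s, a = 1.8 m/s².
v = v₀ + at → t = (8 − 3.50) / 1.8 = 2.50 s
v² = v₀² + 2aΔx → Δx = (8² − 3.50²)/(2·1.8) = 14.4 m
Total distance = 5.00 + 14.4 = 19.4 m

19.4 m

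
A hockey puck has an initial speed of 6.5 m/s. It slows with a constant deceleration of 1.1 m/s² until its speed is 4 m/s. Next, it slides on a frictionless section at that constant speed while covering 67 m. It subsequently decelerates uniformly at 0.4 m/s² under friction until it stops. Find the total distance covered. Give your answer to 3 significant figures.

98.9 m

Phase 1 (decelerating): v₀ = 6.50 m/s, a = -1.1 m/s².
v = v₀ + at → t = (4 − 6.50) / -1.1 = 2.27 s
v² = v₀² + 2aΔx → Δx = (4² − 6.50²)/(2·-1.1) = 11.9 m

Phase 2 (constant speed): v₀ = 4.00 m/s, a = 0 m/s².
Constant speed: t = d/v = 67/4.00 = 16.8 s

Phase 3 (decelerating): v₀ = 4.00 m/s, a = -0.4 m/s².
v = v₀ + at → t = (0 − 4.00) / -0.4 = 10.0 s
v² = v₀² + 2aΔx → Δx = (0² − 4.00²)/(2·-0.4) = 20.0 m
Total distance = 11.9 + 67.0 + 20.0 = 98.9 m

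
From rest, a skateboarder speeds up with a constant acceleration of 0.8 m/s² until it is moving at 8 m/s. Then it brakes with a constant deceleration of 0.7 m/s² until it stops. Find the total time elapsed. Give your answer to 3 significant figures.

21.4 s

Phase 1 (accelerating): v₀ = 0 m/s, a = 0.8 m/s².
v = v₀ + at → t = (8 − 0) / 0.8 = 10.0 s
v² = v₀² + 2aΔx → Δx = (8² − 0²)/(2·0.8) = 40.0 m

Phase 2 (decelerating): v₀ = 8.00 m/s, a = -0.7 m/s².
v = v₀ + at → t = (0 − 8.00) / -0.7 = 11.4 s
v² = v₀² + 2aΔx → Δx = (0² − 8.00²)/(2·-0.7) = 45.7 m
Total time = 10.0 + 11.4 = 21.4 s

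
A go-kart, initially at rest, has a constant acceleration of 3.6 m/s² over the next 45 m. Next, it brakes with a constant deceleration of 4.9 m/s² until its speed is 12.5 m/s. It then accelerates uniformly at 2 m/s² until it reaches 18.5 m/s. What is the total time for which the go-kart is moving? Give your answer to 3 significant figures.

9.12 s

Phase 1 (accelerating): v₀ = 0 m/s, a = 3.6 m/s².
v² = v₀² + 2aΔx = 0² + 2·3.6·45 = 324 → v = 18.0 m/s
t = (v − v₀)/a = (18.0 − 0)/3.6 = 5.00 s

Phase 2 (decelerating): v₀ = 18.0 m/s, a = -4.9 m/s².
v = v₀ + at → t = (12.5 − 18.0) / -4.9 = 1.12 s
v² = v₀² + 2aΔx → Δx = (12.5² − 18.0²)/(2·-4.9) = 17.1 m

Phase 3 (accelerating): v₀ = 12.5 m/s, a = 2 m/s².
v = v₀ + at → t = (18.5 − 12.5) / 2 = 3.00 s
v² = v₀² + 2aΔx → Δx = (18.5² − 12.5²)/(2·2) = 46.5 m
Total time = 5.00 + 1.12 + 3.00 = 9.12 s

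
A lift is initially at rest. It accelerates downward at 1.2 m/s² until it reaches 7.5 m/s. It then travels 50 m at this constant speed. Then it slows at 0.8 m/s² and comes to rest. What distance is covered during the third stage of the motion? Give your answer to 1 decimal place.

Phase 1 (accelerating): v₀ = 0 m/s, a = 1.2 m/s².
v = v₀ + at → t = (7.5 − 0) / 1.2 = 6.25 s
v² = v₀² + 2aΔx → Δx = (7.5² − 0²)/(2·1.2) = 23.4 m

Phase 2 (constant speed): v₀ = 7.50 m/s, a = 0 m/s².
Constant speed: t = d/v = 50/7.50 = 6.67 s

Phase 3 (decelerating): v₀ = 7.50 m/s, a = -0.8 m/s².
v = v₀ + at → t = (0 − 7.50) / -0.8 = 9.38 s
v² = v₀² + 2aΔx → Δx = (0² − 7.50²)/(2·-0.8) = 35.2 m
Distance in phase 3 = 35.2 m

35.2 m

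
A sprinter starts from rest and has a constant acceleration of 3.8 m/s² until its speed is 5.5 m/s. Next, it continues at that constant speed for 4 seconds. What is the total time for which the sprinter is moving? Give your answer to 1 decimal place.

5.4 s

Phase 1 (accelerating): v₀ = 0 m/s, a = 3.8 m/s².
v = v₀ + at → t = (5.5 − 0) / 3.8 = 1.45 s
v² = v₀² + 2aΔx → Δx = (5.5² − 0²)/(2·3.8) = 3.98 m

Phase 2 (constant speed): v₀ = 5.50 m/s, a = 0 m/s².
v = v₀ + at = 5.50 + (0)(4) = 5.50 m/s
Δx = v₀t + ½at² = 5.50·4 + 0.5·0·4² = 22.0 m
Total time = 1.45 + 4.00 = 5.45 s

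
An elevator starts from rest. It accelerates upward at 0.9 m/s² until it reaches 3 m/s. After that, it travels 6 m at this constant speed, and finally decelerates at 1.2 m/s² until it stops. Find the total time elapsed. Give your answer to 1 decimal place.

Phase 1 (accelerating): v₀ = 0 m/s, a = 0.9 m/s².
v = v₀ + at → t = (3 − 0) / 0.9 = 3.33 s
v² = v₀² + 2aΔx → Δx = (3² − 0²)/(2·0.9) = 5.00 m

Phase 2 (constant speed): v₀ = 3.00 m/s, a = 0 m/s².
Constant speed: t = d/v = 6/3.00 = 2.00 s

Phase 3 (decelerating): v₀ = 3.00 m/s, a = -1.2 m/s².
v = v₀ + at → t = (0 − 3.00) / -1.2 = 2.50 s
v² = v₀² + 2aΔx → Δx = (0² − 3.00²)/(2·-1.2) = 3.75 m
Total time = 3.33 + 2.00 + 2.50 = 7.83 s

7.8 s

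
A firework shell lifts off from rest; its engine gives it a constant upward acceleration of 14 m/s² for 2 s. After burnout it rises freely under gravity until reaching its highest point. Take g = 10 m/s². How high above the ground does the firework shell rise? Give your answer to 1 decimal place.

67.2 m

Phase 1 (powered ascent): v₀ = 0 m/s, a = 14 m/s².
v = v₀ + at = 0 + (14)(2) = 28.0 m/s
Δx = v₀t + ½at² = 0·2 + 0.5·14·2² = 28.0 m

Phase 2 (coasting upward): v₀ = 28.0 m/s, a = -10 m/s².
v = v₀ + at → t = (0 − 28.0) / -10 = 2.80 s
v² = v₀² + 2aΔx → Δx = (0² − 28.0²)/(2·-10) = 39.2 m
Maximum height = 28.0 + 39.2 = 67.2 m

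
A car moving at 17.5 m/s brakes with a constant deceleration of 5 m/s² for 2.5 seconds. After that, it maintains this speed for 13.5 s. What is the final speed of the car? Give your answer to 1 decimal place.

5.0 m/s

Phase 1 (decelerating): v₀ = 17.5 m/s, a = -5 m/s².
v = v₀ + at = 17.5 + (-5)(2.5) = 5.00 m/s
Δx = v₀t + ½at² = 17.5·2.5 + 0.5·-5·2.5² = 28.1 m

Phase 2 (constant speed): v₀ = 5.00 m/s, a = 0 m/s².
v = v₀ + at = 5.00 + (0)(13.5) = 5.00 m/s
Δx = v₀t + ½at² = 5.00·13.5 + 0.5·0·13.5² = 67.5 m
Final speed = 5.00 m/s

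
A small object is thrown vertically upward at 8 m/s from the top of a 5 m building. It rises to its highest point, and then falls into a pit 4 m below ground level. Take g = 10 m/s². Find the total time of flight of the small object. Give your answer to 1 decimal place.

Phase 1 (rising): v₀ = 8.00 m/s, a = -10 m/s².
v = v₀ + at → t = (0 − 8.00) / -10 = 0.800 s
v² = v₀² + 2aΔx → Δx = (0² − 8.00²)/(2·-10) = 3.20 m

Phase 2 (falling): v₀ = 0 m/s, a = -10 m/s².
Falls 12.2 m from rest: t = √(2·12.2/10) = 1.56 s; v = g·t = 15.6 m/s.
Total time = 0.800 + 1.56 = 2.36 s

2.4 s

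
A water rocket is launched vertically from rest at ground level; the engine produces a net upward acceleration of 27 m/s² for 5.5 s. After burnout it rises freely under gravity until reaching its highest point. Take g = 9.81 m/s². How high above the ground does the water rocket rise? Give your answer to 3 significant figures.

1530 m

Phase 1 (powered ascent): v₀ = 0 m/s, a = 27 m/s².
v = v₀ + at = 0 + (27)(5.5) = 148 m/s
Δx = v₀t + ½at² = 0·5.5 + 0.5·27·5.5² = 408 m

Phase 2 (coasting upward): v₀ = 148 m/s, a = -9.81 m/s².
v = v₀ + at → t = (0 − 148) / -9.81 = 15.1 s
v² = v₀² + 2aΔx → Δx = (0² − 148²)/(2·-9.81) = 1120 m
Maximum height = 408 + 1120 = 1530 m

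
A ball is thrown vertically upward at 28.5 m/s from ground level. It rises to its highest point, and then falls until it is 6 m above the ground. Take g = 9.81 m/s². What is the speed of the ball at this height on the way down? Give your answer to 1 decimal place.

Phase 1 (rising): v₀ = 28.5 m/s, a = -9.81 m/s².
v = v₀ + at → t = (0 − 28.5) / -9.81 = 2.91 s
v² = v₀² + 2aΔx → Δx = (0² − 28.5²)/(2·-9.81) = 41.4 m

Phase 2 (falling): v₀ = 0 m/s, a = -9.81 m/s².
Falls 35.4 m from rest: t = √(2·35.4/9.81) = 2.69 s; v = g·t = 26.4 m/s.
Final speed = 26.4 m/s

26.4 m/s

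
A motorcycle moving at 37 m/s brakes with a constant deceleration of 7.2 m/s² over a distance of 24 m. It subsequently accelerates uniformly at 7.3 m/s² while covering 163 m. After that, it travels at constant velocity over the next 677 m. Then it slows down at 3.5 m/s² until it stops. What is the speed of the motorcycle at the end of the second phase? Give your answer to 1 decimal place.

58.3 m/s

Phase 1 (decelerating): v₀ = 37.0 m/s, a = -7.2 m/s².
v² = v₀² + 2aΔx = 37.0² + 2·-7.2·24 = 1020 → v = 32.0 m/s
t = (v − v₀)/a = (32.0 − 37.0)/-7.2 = 0.696 s

Phase 2 (accelerating): v₀ = 32.0 m/s, a = 7.3 m/s².
v² = v₀² + 2aΔx = 32.0² + 2·7.3·163 = 3400 → v = 58.3 m/s
t = (v − v₀)/a = (58.3 − 32.0)/7.3 = 3.61 s
Speed at end of phase 2 = 58.3 m/s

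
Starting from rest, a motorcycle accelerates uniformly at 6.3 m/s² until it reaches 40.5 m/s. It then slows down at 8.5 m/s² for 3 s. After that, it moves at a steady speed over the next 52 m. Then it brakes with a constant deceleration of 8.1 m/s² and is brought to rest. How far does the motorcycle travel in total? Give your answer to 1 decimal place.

Phase 1 (accelerating): v₀ = 0 m/s, a = 6.3 m/s².
v = v₀ + at → t = (40.5 − 0) / 6.3 = 6.43 s
v² = v₀² + 2aΔx → Δx = (40.5² − 0²)/(2·6.3) = 130 m

Phase 2 (decelerating): v₀ = 40.5 m/s, a = -8.5 m/s².
v = v₀ + at = 40.5 + (-8.5)(3) = 15.0 m/s
Δx = v₀t + ½at² = 40.5·3 + 0.5·-8.5·3² = 83.2 m

Phase 3 (constant speed): v₀ = 15.0 m/s, a = 0 m/s².
Constant speed: t = d/v = 52/15.0 = 3.47 s

Phase 4 (decelerating): v₀ = 15.0 m/s, a = -8.1 m/s².
v = v₀ + at → t = (0 − 15.0) / -8.1 = 1.85 s
v² = v₀² + 2aΔx → Δx = (0² − 15.0²)/(2·-8.1) = 13.9 m
Total distance = 130 + 83.2 + 52.0 + 13.9 = 279 m

279.3 m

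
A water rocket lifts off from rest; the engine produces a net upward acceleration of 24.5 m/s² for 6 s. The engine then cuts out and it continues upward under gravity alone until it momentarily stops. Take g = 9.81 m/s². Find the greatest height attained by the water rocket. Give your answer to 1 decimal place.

Phase 1 (powered ascent): v₀ = 0 m/s, a = 24.5 m/s².
v = v₀ + at = 0 + (24.5)(6) = 147 m/s
Δx = v₀t + ½at² = 0·6 + 0.5·24.5·6² = 441 m

Phase 2 (coasting upward): v₀ = 147 m/s, a = -9.81 m/s².
v = v₀ + at → t = (0 − 147) / -9.81 = 15.0 s
v² = v₀² + 2aΔx → Δx = (0² − 147²)/(2·-9.81) = 1100 m
Maximum height = 441 + 1100 = 1540 m

1542.4 m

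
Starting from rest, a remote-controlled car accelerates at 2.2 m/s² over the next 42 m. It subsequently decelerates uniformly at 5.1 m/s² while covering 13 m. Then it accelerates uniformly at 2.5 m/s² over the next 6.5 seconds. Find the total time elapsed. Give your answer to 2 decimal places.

13.93 s

Phase 1 (accelerating): v₀ = 0 m/s, a = 2.2 m/s².
v² = v₀² + 2aΔx = 0² + 2·2.2·42 = 185 → v = 13.6 m/s
t = (v − v₀)/a = (13.6 − 0)/2.2 = 6.18 s

Phase 2 (decelerating): v₀ = 13.6 m/s, a = -5.1 m/s².
v² = v₀² + 2aΔx = 13.6² + 2·-5.1·13 = 52.2 → v = 7.22 m/s
t = (v − v₀)/a = (7.22 − 13.6)/-5.1 = 1.25 s

Phase 3 (accelerating): v₀ = 7.22 m/s, a = 2.5 m/s².
v = v₀ + at = 7.22 + (2.5)(6.5) = 23.5 m/s
Δx = v₀t + ½at² = 7.22·6.5 + 0.5·2.5·6.5² = 99.8 m
Total time = 6.18 + 1.25 + 6.50 = 13.9 s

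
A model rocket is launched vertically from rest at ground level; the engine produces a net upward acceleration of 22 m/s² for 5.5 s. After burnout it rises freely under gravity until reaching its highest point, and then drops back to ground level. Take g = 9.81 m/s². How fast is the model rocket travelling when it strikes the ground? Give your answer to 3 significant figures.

145 m/s

Phase 1 (powered ascent): v₀ = 0 m/s, a = 22 m/s².
v = v₀ + at = 0 + (22)(5.5) = 121 m/s
Δx = v₀t + ½at² = 0·5.5 + 0.5·22·5.5² = 333 m

Phase 2 (coasting upward): v₀ = 121 m/s, a = -9.81 m/s².
v = v₀ + at → t = (0 − 121) / -9.81 = 12.3 s
v² = v₀² + 2aΔx → Δx = (0² − 121²)/(2·-9.81) = 746 m

Phase 3 (free fall): v₀ = 0 m/s, a = -9.81 m/s².
Falls 1080 m from rest: t = √(2·1080/9.81) = 14.8 s; v = g·t = 145 m/s.
Impact speed = 145 m/s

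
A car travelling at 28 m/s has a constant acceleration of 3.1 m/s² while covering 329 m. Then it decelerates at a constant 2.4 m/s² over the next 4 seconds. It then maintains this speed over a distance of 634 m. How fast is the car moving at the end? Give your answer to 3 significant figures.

43.5 m/s

Phase 1 (accelerating): v₀ = 28.0 m/s, a = 3.1 m/s².
v² = v₀² + 2aΔx = 28.0² + 2·3.1·329 = 2820 → v = 53.1 m/s
t = (v − v₀)/a = (53.1 − 28.0)/3.1 = 8.11 s

Phase 2 (decelerating): v₀ = 53.1 m/s, a = -2.4 m/s².
v = v₀ + at = 53.1 + (-2.4)(4) = 43.5 m/s
Δx = v₀t + ½at² = 53.1·4 + 0.5·-2.4·4² = 193 m

Phase 3 (constant speed): v₀ = 43.5 m/s, a = 0 m/s².
Constant speed: t = d/v = 634/43.5 = 14.6 s
Final speed = 43.5 m/s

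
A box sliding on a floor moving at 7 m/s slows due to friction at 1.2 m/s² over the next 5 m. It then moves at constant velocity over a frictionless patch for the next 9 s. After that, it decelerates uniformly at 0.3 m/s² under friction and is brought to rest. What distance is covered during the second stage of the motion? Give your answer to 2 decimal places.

54.74 m

Phase 1 (decelerating): v₀ = 7.00 m/s, a = -1.2 m/s².
v² = v₀² + 2aΔx = 7.00² + 2·-1.2·5 = 37.0 → v = 6.08 m/s
t = (v − v₀)/a = (6.08 − 7.00)/-1.2 = 0.764 s

Phase 2 (constant speed): v₀ = 6.08 m/s, a = 0 m/s².
v = v₀ + at = 6.08 + (0)(9) = 6.08 m/s
Δx = v₀t + ½at² = 6.08·9 + 0.5·0·9² = 54.7 m
Distance in phase 2 = 54.7 m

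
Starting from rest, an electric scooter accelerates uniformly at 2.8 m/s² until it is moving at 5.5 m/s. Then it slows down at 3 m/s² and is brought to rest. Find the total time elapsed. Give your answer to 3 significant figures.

Phase 1 (accelerating): v₀ = 0 m/s, a = 2.8 m/s².
v = v₀ + at → t = (5.5 − 0) / 2.8 = 1.96 s
v² = v₀² + 2aΔx → Δx = (5.5² − 0²)/(2·2.8) = 5.40 m

Phase 2 (decelerating): v₀ = 5.50 m/s, a = -3 m/s².
v = v₀ + at → t = (0 − 5.50) / -3 = 1.83 s
v² = v₀² + 2aΔx → Δx = (0² − 5.50²)/(2·-3) = 5.04 m
Total time = 1.96 + 1.83 = 3.80 s

3.80 s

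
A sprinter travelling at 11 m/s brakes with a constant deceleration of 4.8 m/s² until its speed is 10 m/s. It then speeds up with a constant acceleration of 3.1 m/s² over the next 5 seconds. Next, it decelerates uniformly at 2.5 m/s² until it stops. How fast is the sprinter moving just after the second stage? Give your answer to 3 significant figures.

25.5 m/s

Phase 1 (decelerating): v₀ = 11.0 m/s, a = -4.8 m/s².
v = v₀ + at → t = (10 − 11.0) / -4.8 = 0.208 s
v² = v₀² + 2aΔx → Δx = (10² − 11.0²)/(2·-4.8) = 2.19 m

Phase 2 (accelerating): v₀ = 10.0 m/s, a = 3.1 m/s².
v = v₀ + at = 10.0 + (3.1)(5) = 25.5 m/s
Δx = v₀t + ½at² = 10.0·5 + 0.5·3.1·5² = 88.8 m
Speed at end of phase 2 = 25.5 m/s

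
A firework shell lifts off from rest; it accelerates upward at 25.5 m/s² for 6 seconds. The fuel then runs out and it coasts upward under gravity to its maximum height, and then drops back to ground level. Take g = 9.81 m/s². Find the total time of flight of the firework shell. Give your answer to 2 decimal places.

Phase 1 (powered ascent): v₀ = 0 m/s, a = 25.5 m/s².
v = v₀ + at = 0 + (25.5)(6) = 153 m/s
Δx = v₀t + ½at² = 0·6 + 0.5·25.5·6² = 459 m

Phase 2 (coasting upward): v₀ = 153 m/s, a = -9.81 m/s².
v = v₀ + at → t = (0 − 153) / -9.81 = 15.6 s
v² = v₀² + 2aΔx → Δx = (0² − 153²)/(2·-9.81) = 1190 m

Phase 3 (free fall): v₀ = 0 m/s, a = -9.81 m/s².
Falls 1650 m from rest: t = √(2·1650/9.81) = 18.4 s; v = g·t = 180 m/s.
Total time = 6.00 + 15.6 + 18.4 = 39.9 s

39.95 s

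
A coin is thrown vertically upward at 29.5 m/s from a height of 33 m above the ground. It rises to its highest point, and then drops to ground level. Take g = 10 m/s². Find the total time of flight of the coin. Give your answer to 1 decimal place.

Phase 1 (rising): v₀ = 29.5 m/s, a = -10 m/s².
v = v₀ + at → t = (0 − 29.5) / -10 = 2.95 s
v² = v₀² + 2aΔx → Δx = (0² − 29.5²)/(2·-10) = 43.5 m

Phase 2 (falling): v₀ = 0 m/s, a = -10 m/s².
Falls 76.5 m from rest: t = √(2·76.5/10) = 3.91 s; v = g·t = 39.1 m/s.
Total time = 2.95 + 3.91 = 6.86 s

6.9 s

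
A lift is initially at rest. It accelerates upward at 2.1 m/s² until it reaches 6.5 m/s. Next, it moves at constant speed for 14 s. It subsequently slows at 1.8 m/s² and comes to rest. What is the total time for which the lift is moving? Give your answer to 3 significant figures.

20.7 s

Phase 1 (accelerating): v₀ = 0 m/s, a = 2.1 m/s².
v = v₀ + at → t = (6.5 − 0) / 2.1 = 3.10 s
v² = v₀² + 2aΔx → Δx = (6.5² − 0²)/(2·2.1) = 10.1 m

Phase 2 (constant speed): v₀ = 6.50 m/s, a = 0 m/s².
v = v₀ + at = 6.50 + (0)(14) = 6.50 m/s
Δx = v₀t + ½at² = 6.50·14 + 0.5·0·14² = 91.0 m

Phase 3 (decelerating): v₀ = 6.50 m/s, a = -1.8 m/s².
v = v₀ + at → t = (0 − 6.50) / -1.8 = 3.61 s
v² = v₀² + 2aΔx → Δx = (0² − 6.50²)/(2·-1.8) = 11.7 m
Total time = 3.10 + 14.0 + 3.61 = 20.7 s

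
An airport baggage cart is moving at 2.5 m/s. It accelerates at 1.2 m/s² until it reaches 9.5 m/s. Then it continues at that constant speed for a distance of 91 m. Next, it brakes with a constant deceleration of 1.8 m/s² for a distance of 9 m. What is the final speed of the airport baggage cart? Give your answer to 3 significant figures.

7.61 m/s

Phase 1 (accelerating): v₀ = 2.50 m/s, a = 1.2 m/s².
v = v₀ + at → t = (9.5 − 2.50) / 1.2 = 5.83 s
v² = v₀² + 2aΔx → Δx = (9.5² − 2.50²)/(2·1.2) = 35.0 m

Phase 2 (constant speed): v₀ = 9.50 m/s, a = 0 m/s².
Constant speed: t = d/v = 91/9.50 = 9.58 s

Phase 3 (decelerating): v₀ = 9.50 m/s, a = -1.8 m/s².
v² = v₀² + 2aΔx = 9.50² + 2·-1.8·9 = 57.9 → v = 7.61 m/s
t = (v − v₀)/a = (7.61 − 9.50)/-1.8 = 1.05 s
Final speed = 7.61 m/s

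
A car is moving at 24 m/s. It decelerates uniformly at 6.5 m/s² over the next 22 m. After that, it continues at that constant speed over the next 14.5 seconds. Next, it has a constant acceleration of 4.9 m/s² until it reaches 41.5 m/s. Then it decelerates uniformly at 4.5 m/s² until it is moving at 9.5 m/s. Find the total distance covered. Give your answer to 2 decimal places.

Phase 1 (decelerating): v₀ = 24.0 m/s, a = -6.5 m/s².
v² = v₀² + 2aΔx = 24.0² + 2·-6.5·22 = 290 → v = 17.0 m/s
t = (v − v₀)/a = (17.0 − 24.0)/-6.5 = 1.07 s

Phase 2 (constant speed): v₀ = 17.0 m/s, a = 0 m/s².
v = v₀ + at = 17.0 + (0)(14.5) = 17.0 m/s
Δx = v₀t + ½at² = 17.0·14.5 + 0.5·0·14.5² = 247 m

Phase 3 (accelerating): v₀ = 17.0 m/s, a = 4.9 m/s².
v = v₀ + at → t = (41.5 − 17.0) / 4.9 = 4.99 s
v² = v₀² + 2aΔx → Δx = (41.5² − 17.0²)/(2·4.9) = 146 m

Phase 4 (decelerating): v₀ = 41.5 m/s, a = -4.5 m/s².
v = v₀ + at → t = (9.5 − 41.5) / -4.5 = 7.11 s
v² = v₀² + 2aΔx → Δx = (9.5² − 41.5²)/(2·-4.5) = 181 m
Total distance = 22.0 + 247 + 146 + 181 = 596 m

596.41 m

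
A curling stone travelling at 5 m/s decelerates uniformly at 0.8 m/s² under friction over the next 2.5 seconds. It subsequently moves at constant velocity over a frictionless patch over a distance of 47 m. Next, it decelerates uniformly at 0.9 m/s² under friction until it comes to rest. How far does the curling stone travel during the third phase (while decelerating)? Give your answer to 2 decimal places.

Phase 1 (decelerating): v₀ = 5.00 m/s, a = -0.8 m/s².
v = v₀ + at = 5.00 + (-0.8)(2.5) = 3.00 m/s
Δx = v₀t + ½at² = 5.00·2.5 + 0.5·-0.8·2.5² = 10.0 m

Phase 2 (constant speed): v₀ = 3.00 m/s, a = 0 m/s².
Constant speed: t = d/v = 47/3.00 = 15.7 s

Phase 3 (decelerating): v₀ = 3.00 m/s, a = -0.9 m/s².
v = v₀ + at → t = (0 − 3.00) / -0.9 = 3.33 s
v² = v₀² + 2aΔx → Δx = (0² − 3.00²)/(2·-0.9) = 5.00 m
Distance in phase 3 = 5.00 m

5.00 m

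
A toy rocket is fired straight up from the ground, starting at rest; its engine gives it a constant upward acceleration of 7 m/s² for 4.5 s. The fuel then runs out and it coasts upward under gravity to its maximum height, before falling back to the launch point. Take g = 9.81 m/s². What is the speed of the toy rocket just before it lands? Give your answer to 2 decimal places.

Phase 1 (powered ascent): v₀ = 0 m/s, a = 7 m/s².
v = v₀ + at = 0 + (7)(4.5) = 31.5 m/s
Δx = v₀t + ½at² = 0·4.5 + 0.5·7·4.5² = 70.9 m

Phase 2 (coasting upward): v₀ = 31.5 m/s, a = -9.81 m/s².
v = v₀ + at → t = (0 − 31.5) / -9.81 = 3.21 s
v² = v₀² + 2aΔx → Δx = (0² − 31.5²)/(2·-9.81) = 50.6 m

Phase 3 (free fall): v₀ = 0 m/s, a = -9.81 m/s².
Falls 121 m from rest: t = √(2·121/9.81) = 4.98 s; v = g·t = 48.8 m/s.
Impact speed = 48.8 m/s

48.81 m/s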